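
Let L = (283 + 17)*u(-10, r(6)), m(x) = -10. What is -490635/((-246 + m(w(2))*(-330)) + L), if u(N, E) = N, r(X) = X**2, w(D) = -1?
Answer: -54515/6 ≈ -9085.8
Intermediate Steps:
L = -3000 (L = (283 + 17)*(-10) = 300*(-10) = -3000)
-490635/((-246 + m(w(2))*(-330)) + L) = -490635/((-246 - 10*(-330)) - 3000) = -490635/((-246 + 3300) - 3000) = -490635/(3054 - 3000) = -490635/54 = -490635*1/54 = -54515/6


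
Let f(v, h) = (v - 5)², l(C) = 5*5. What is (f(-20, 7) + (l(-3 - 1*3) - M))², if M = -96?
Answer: 556516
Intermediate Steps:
l(C) = 25
f(v, h) = (-5 + v)²
(f(-20, 7) + (l(-3 - 1*3) - M))² = ((-5 - 20)² + (25 - 1*(-96)))² = ((-25)² + (25 + 96))² = (625 + 121)² = 746² = 556516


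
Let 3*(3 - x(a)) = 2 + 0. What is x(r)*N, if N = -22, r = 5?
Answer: -154/3 ≈ -51.333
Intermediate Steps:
x(a) = 7/3 (x(a) = 3 - (2 + 0)/3 = 3 - ⅓*2 = 3 - ⅔ = 7/3)
x(r)*N = (7/3)*(-22) = -154/3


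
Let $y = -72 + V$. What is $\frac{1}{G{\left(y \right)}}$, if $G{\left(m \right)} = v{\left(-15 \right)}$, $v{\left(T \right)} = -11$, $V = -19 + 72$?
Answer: $- \frac{1}{11} \approx -0.090909$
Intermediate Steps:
$V = 53$
$y = -19$ ($y = -72 + 53 = -19$)
$G{\left(m \right)} = -11$
$\frac{1}{G{\left(y \right)}} = \frac{1}{-11} = - \frac{1}{11}$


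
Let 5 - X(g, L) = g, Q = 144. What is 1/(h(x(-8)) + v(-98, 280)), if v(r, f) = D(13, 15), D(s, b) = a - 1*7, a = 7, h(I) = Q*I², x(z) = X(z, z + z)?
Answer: 1/24336 ≈ 4.1091e-5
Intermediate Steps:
X(g, L) = 5 - g
x(z) = 5 - z
h(I) = 144*I²
D(s, b) = 0 (D(s, b) = 7 - 1*7 = 7 - 7 = 0)
v(r, f) = 0
1/(h(x(-8)) + v(-98, 280)) = 1/(144*(5 - 1*(-8))² + 0) = 1/(144*(5 + 8)² + 0) = 1/(144*13² + 0) = 1/(144*169 + 0) = 1/(24336 + 0) = 1/24336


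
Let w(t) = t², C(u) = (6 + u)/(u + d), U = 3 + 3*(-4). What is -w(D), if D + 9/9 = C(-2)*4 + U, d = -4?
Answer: -1444/9 ≈ -160.44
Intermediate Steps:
U = -9 (U = 3 - 12 = -9)
C(u) = (6 + u)/(-4 + u) (C(u) = (6 + u)/(u - 4) = (6 + u)/(-4 + u))
D = -38/3 (D = -1 + (((6 - 2)/(-4 - 2))*4 - 9) = -1 + ((4/(-6))*4 - 9) = -1 + (-⅙*4*4 - 9) = -1 + (-⅔*4 - 9) = -1 + (-8/3 - 9) = -1 - 35/3 = -38/3 ≈ -12.667)
-w(D) = -(-38/3)² = -1*1444/9 = -1444/9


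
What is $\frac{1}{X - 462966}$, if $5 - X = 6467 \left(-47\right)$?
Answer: $- \frac{1}{159012} \approx -6.2888 \cdot 10^{-6}$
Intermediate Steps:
$X = 303954$ ($X = 5 - 6467 \left(-47\right) = 5 - -303949 = 5 + 303949 = 303954$)
$\frac{1}{X - 462966} = \frac{1}{303954 - 462966} = \frac{1}{-159012} = - \frac{1}{159012}$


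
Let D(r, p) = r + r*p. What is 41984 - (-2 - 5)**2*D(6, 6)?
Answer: 39926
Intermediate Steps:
D(r, p) = r + p*r
41984 - (-2 - 5)**2*D(6, 6) = 41984 - (-2 - 5)**2*6*(1 + 6) = 41984 - (-7)**2*6*7 = 41984 - 49*42 = 41984 - 1*2058 = 41984 - 2058 = 39926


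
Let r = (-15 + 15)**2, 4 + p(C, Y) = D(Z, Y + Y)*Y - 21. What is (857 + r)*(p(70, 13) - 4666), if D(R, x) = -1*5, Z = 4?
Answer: -4075892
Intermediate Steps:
D(R, x) = -5
p(C, Y) = -25 - 5*Y (p(C, Y) = -4 + (-5*Y - 21) = -4 + (-21 - 5*Y) = -25 - 5*Y)
r = 0 (r = 0**2 = 0)
(857 + r)*(p(70, 13) - 4666) = (857 + 0)*((-25 - 5*13) - 4666) = 857*((-25 - 65) - 4666) = 857*(-90 - 4666) = 857*(-4756) = -4075892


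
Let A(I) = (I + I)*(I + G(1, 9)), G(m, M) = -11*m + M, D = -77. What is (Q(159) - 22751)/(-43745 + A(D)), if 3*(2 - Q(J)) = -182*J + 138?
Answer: 13149/31579 ≈ 0.41638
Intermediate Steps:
Q(J) = -44 + 182*J/3 (Q(J) = 2 - (-182*J + 138)/3 = 2 - (138 - 182*J)/3 = 2 + (-46 + 182*J/3) = -44 + 182*J/3)
G(m, M) = M - 11*m
A(I) = 2*I*(-2 + I) (A(I) = (I + I)*(I + (9 - 11*1)) = (2*I)*(I + (9 - 11)) = (2*I)*(I - 2) = (2*I)*(-2 + I) = 2*I*(-2 + I))
(Q(159) - 22751)/(-43745 + A(D)) = ((-44 + (182/3)*159) - 22751)/(-43745 + 2*(-77)*(-2 - 77)) = ((-44 + 9646) - 22751)/(-43745 + 2*(-77)*(-79)) = (9602 - 22751)/(-43745 + 12166) = -13149/(-31579) = -13149*(-1/31579) = 13149/31579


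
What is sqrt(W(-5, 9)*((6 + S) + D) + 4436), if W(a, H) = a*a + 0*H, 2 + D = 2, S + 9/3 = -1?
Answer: sqrt(4486) ≈ 66.978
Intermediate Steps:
S = -4 (S = -3 - 1 = -4)
D = 0 (D = -2 + 2 = 0)
W(a, H) = a**2 (W(a, H) = a**2 + 0 = a**2)
sqrt(W(-5, 9)*((6 + S) + D) + 4436) = sqrt((-5)**2*((6 - 4) + 0) + 4436) = sqrt(25*(2 + 0) + 4436) = sqrt(25*2 + 4436) = sqrt(50 + 4436) = sqrt(4486)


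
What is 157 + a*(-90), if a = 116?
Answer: -10283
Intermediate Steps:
157 + a*(-90) = 157 + 116*(-90) = 157 - 10440 = -10283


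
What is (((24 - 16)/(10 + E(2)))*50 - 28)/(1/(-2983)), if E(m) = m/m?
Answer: -274436/11 ≈ -24949.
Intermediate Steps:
E(m) = 1
(((24 - 16)/(10 + E(2)))*50 - 28)/(1/(-2983)) = (((24 - 16)/(10 + 1))*50 - 28)/(1/(-2983)) = ((8/11)*50 - 28)/(-1/2983) = ((8*(1/11))*50 - 28)*(-2983) = ((8/11)*50 - 28)*(-2983) = (400/11 - 28)*(-2983) = (92/11)*(-2983) = -274436/11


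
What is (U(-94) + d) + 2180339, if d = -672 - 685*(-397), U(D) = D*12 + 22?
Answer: 2450506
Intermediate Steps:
U(D) = 22 + 12*D (U(D) = 12*D + 22 = 22 + 12*D)
d = 271273 (d = -672 + 271945 = 271273)
(U(-94) + d) + 2180339 = ((22 + 12*(-94)) + 271273) + 2180339 = ((22 - 1128) + 271273) + 2180339 = (-1106 + 271273) + 2180339 = 270167 + 2180339 = 2450506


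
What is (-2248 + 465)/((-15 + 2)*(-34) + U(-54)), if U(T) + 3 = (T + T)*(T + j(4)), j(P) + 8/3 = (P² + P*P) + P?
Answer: -1783/2671 ≈ -0.66754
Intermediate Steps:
j(P) = -8/3 + P + 2*P² (j(P) = -8/3 + ((P² + P*P) + P) = -8/3 + ((P² + P²) + P) = -8/3 + (2*P² + P) = -8/3 + (P + 2*P²) = -8/3 + P + 2*P²)
U(T) = -3 + 2*T*(100/3 + T) (U(T) = -3 + (T + T)*(T + (-8/3 + 4 + 2*4²)) = -3 + (2*T)*(T + (-8/3 + 4 + 2*16)) = -3 + (2*T)*(T + (-8/3 + 4 + 32)) = -3 + (2*T)*(T + 100/3) = -3 + (2*T)*(100/3 + T) = -3 + 2*T*(100/3 + T))
(-2248 + 465)/((-15 + 2)*(-34) + U(-54)) = (-2248 + 465)/((-15 + 2)*(-34) + (-3 + 2*(-54)² + (200/3)*(-54))) = -1783/(-13*(-34) + (-3 + 2*2916 - 3600)) = -1783/(442 + (-3 + 5832 - 3600)) = -1783/(442 + 2229) = -1783/2671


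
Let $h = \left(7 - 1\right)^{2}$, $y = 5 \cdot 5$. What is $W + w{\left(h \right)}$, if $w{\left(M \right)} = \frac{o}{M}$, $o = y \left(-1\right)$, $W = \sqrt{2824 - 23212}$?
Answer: $- \frac{25}{36} + 2 i \sqrt{5097} \approx -0.69444 + 142.79 i$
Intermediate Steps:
$y = 25$
$h = 36$ ($h = 6^{2} = 36$)
$W = 2 i \sqrt{5097}$ ($W = \sqrt{-20388} = 2 i \sqrt{5097} \approx 142.79 i$)
$o = -25$ ($o = 25 \left(-1\right) = -25$)
$w{\left(M \right)} = - \frac{25}{M}$
$W + w{\left(h \right)} = 2 i \sqrt{5097} - \frac{25}{36} = - \frac{25}{36} + 2 i \sqrt{5097}$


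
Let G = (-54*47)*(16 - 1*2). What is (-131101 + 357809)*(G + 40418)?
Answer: 1107695288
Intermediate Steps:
G = -35532 (G = -2538*(16 - 2) = -2538*14 = -35532)
(-131101 + 357809)*(G + 40418) = (-131101 + 357809)*(-35532 + 40418) = 226708*4886 = 1107695288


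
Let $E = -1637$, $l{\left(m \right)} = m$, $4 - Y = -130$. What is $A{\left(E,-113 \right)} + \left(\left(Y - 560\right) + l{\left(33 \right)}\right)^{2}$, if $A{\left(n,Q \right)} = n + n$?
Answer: $151175$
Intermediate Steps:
$Y = 134$ ($Y = 4 - -130 = 4 + 130 = 134$)
$A{\left(n,Q \right)} = 2 n$
$A{\left(E,-113 \right)} + \left(\left(Y - 560\right) + l{\left(33 \right)}\right)^{2} = 2 \left(-1637\right) + \left(\left(134 - 560\right) + 33\right)^{2} = -3274 + \left(-426 + 33\right)^{2} = -3274 + \left(-393\right)^{2} = -3274 + 154449 = 151175$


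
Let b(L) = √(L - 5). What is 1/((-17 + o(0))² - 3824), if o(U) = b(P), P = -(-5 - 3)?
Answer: -883/3117889 + 17*√3/6235778 ≈ -0.00027848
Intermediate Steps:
P = 8 (P = -1*(-8) = 8)
b(L) = √(-5 + L)
o(U) = √3 (o(U) = √(-5 + 8) = √3)
1/((-17 + o(0))² - 3824) = 1/((-17 + √3)² - 3824) = 1/(-3824 + (-17 + √3)²)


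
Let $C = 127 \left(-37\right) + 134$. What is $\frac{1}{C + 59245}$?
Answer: $\frac{1}{54680} \approx 1.8288 \cdot 10^{-5}$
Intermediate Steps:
$C = -4565$ ($C = -4699 + 134 = -4565$)
$\frac{1}{C + 59245} = \frac{1}{-4565 + 59245} = \frac{1}{54680}$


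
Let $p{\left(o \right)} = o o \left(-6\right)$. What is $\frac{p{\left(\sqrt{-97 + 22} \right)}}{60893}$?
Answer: $\frac{450}{60893} \approx 0.00739$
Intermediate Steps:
$p{\left(o \right)} = - 6 o^{2}$ ($p{\left(o \right)} = o^{2} \left(-6\right) = - 6 o^{2}$)
$\frac{p{\left(\sqrt{-97 + 22} \right)}}{60893} = \frac{\left(-6\right) \left(\sqrt{-97 + 22}\right)^{2}}{60893} = - 6 \left(\sqrt{-75}\right)^{2} \cdot \frac{1}{60893} = - 6 \left(5 i \sqrt{3}\right)^{2} \cdot \frac{1}{60893} = \left(-6\right) \left(-75\right) \frac{1}{60893} = 450 \cdot \frac{1}{60893} = \frac{450}{60893}$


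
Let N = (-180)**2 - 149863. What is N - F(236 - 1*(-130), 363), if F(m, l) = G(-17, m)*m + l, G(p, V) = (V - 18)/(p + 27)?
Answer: -652814/5 ≈ -1.3056e+5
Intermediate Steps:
G(p, V) = (-18 + V)/(27 + p)
F(m, l) = l + m*(-9/5 + m/10) (F(m, l) = ((-18 + m)/(27 - 17))*m + l = ((-18 + m)/10)*m + l = (-9/5 + m/10)*m + l = m*(-9/5 + m/10) + l = l + m*(-9/5 + m/10))
N = -117463 (N = 32400 - 149863 = -117463)
N - F(236 - 1*(-130), 363) = -117463 - (363 + (236 - 1*(-130))*(-18 + (236 - 1*(-130)))/10) = -117463 - (363 + (236 + 130)*(-18 + (236 + 130))/10) = -117463 - (363 + (1/10)*366*(-18 + 366)) = -117463 - (363 + (1/10)*366*348) = -117463 - (363 + 63684/5) = -117463 - 1*65499/5 = -117463 - 65499/5 = -652814/5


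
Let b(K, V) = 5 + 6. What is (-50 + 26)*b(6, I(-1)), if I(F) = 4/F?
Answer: -264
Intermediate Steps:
b(K, V) = 11
(-50 + 26)*b(6, I(-1)) = (-50 + 26)*11 = -24*11 = -264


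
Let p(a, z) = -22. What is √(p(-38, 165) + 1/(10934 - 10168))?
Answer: I*√12907866/766 ≈ 4.6903*I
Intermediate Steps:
√(p(-38, 165) + 1/(10934 - 10168)) = √(-22 + 1/(10934 - 10168)) = √(-22 + 1/766) = √(-16851/766) = I*√12907866/766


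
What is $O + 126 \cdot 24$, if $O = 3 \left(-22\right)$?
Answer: $2958$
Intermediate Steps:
$O = -66$
$O + 126 \cdot 24 = -66 + 126 \cdot 24 = -66 + 3024 = 2958$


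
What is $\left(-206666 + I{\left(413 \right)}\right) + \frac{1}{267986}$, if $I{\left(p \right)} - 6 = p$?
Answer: $- \frac{55271308541}{267986} \approx -2.0625 \cdot 10^{5}$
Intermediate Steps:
$I{\left(p \right)} = 6 + p$
$\left(-206666 + I{\left(413 \right)}\right) + \frac{1}{267986} = \left(-206666 + \left(6 + 413\right)\right) + \frac{1}{267986} = \left(-206666 + 419\right) + \frac{1}{267986} = -206247 + \frac{1}{267986} = - \frac{55271308541}{267986}$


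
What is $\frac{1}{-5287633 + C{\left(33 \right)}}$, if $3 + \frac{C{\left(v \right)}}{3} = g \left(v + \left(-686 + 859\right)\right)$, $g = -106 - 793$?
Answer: $- \frac{1}{5843224} \approx -1.7114 \cdot 10^{-7}$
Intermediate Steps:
$g = -899$ ($g = -106 - 793 = -899$)
$C{\left(v \right)} = -466590 - 2697 v$ ($C{\left(v \right)} = -9 + 3 \left(- 899 \left(v + \left(-686 + 859\right)\right)\right) = -9 + 3 \left(- 899 \left(v + 173\right)\right) = -9 + 3 \left(- 899 \left(173 + v\right)\right) = -9 + 3 \left(-155527 - 899 v\right) = -9 - \left(466581 + 2697 v\right) = -466590 - 2697 v$)
$\frac{1}{-5287633 + C{\left(33 \right)}} = \frac{1}{-5287633 - 555591} = \frac{1}{-5843224} = - \frac{1}{5843224}$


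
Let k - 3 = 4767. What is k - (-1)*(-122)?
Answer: 4648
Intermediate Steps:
k = 4770 (k = 3 + 4767 = 4770)
k - (-1)*(-122) = 4770 - (-1)*(-122) = 4770 - 1*122 = 4770 - 122 = 4648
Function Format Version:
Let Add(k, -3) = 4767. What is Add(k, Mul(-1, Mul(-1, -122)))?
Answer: 4648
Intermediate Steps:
k = 4770 (k = Add(3, 4767) = 4770)
Add(k, Mul(-1, Mul(-1, -122))) = Add(4770, Mul(-1, Mul(-1, -122))) = Add(4770, Mul(-1, 122)) = Add(4770, -122) = 4648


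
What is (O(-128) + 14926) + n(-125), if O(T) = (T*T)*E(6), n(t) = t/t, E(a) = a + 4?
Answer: 178767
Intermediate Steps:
E(a) = 4 + a
n(t) = 1
O(T) = 10*T**2 (O(T) = (T*T)*(4 + 6) = T**2*10 = 10*T**2)
(O(-128) + 14926) + n(-125) = (10*(-128)**2 + 14926) + 1 = (10*16384 + 14926) + 1 = (163840 + 14926) + 1 = 178766 + 1 = 178767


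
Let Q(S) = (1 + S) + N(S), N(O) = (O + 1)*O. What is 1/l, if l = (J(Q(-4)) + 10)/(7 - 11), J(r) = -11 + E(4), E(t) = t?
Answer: -4/3 ≈ -1.3333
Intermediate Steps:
N(O) = O*(1 + O) (N(O) = (1 + O)*O = O*(1 + O))
Q(S) = 1 + S + S*(1 + S) (Q(S) = (1 + S) + S*(1 + S) = 1 + S + S*(1 + S))
J(r) = -7 (J(r) = -11 + 4 = -7)
l = -3/4 (l = (-7 + 10)/(7 - 11) = 3/(-4) = 3*(-1/4) = -3/4 ≈ -0.75000)
1/l = 1/(-3/4) = -4/3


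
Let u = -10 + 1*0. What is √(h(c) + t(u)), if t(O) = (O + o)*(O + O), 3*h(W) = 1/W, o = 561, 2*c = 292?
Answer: I*√2114120442/438 ≈ 104.98*I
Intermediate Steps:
c = 146 (c = (½)*292 = 146)
h(W) = 1/(3*W)
u = -10 (u = -10 + 0 = -10)
t(O) = 2*O*(561 + O) (t(O) = (O + 561)*(O + O) = (561 + O)*(2*O) = 2*O*(561 + O))
√(h(c) + t(u)) = √((⅓)/146 + 2*(-10)*(561 - 10)) = √((⅓)*(1/146) + 2*(-10)*551) = √(1/438 - 11020) = √(-4826759/438) = I*√2114120442/438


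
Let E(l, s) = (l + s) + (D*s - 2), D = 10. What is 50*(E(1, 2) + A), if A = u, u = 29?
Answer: 2500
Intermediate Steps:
A = 29
E(l, s) = -2 + l + 11*s (E(l, s) = (l + s) + (10*s - 2) = (l + s) + (-2 + 10*s) = -2 + l + 11*s)
50*(E(1, 2) + A) = 50*((-2 + 1 + 11*2) + 29) = 50*((-2 + 1 + 22) + 29) = 50*(21 + 29) = 50*50 = 2500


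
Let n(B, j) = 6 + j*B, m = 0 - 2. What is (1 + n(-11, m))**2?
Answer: 841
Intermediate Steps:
m = -2
n(B, j) = 6 + B*j
(1 + n(-11, m))**2 = (1 + (6 - 11*(-2)))**2 = (1 + (6 + 22))**2 = (1 + 28)**2 = 29**2 = 841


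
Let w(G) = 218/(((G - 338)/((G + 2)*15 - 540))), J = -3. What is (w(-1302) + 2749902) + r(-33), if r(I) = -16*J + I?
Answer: 112855815/41 ≈ 2.7526e+6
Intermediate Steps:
r(I) = 48 + I (r(I) = -16*(-3) + I = 48 + I)
w(G) = 218*(-510 + 15*G)/(-338 + G) (w(G) = 218/(((-338 + G)/((2 + G)*15 - 540))) = 218/(((-338 + G)/((30 + 15*G) - 540))) = 218/(((-338 + G)/(-510 + 15*G))) = 218*((-510 + 15*G)/(-338 + G)) = 218*(-510 + 15*G)/(-338 + G))
(w(-1302) + 2749902) + r(-33) = (3270*(-34 - 1302)/(-338 - 1302) + 2749902) + (48 - 33) = (3270*(-1336)/(-1640) + 2749902) + 15 = (3270*(-1/1640)*(-1336) + 2749902) + 15 = (109218/41 + 2749902) + 15 = 112855200/41 + 15 = 112855815/41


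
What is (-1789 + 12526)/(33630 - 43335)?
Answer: -3579/3235 ≈ -1.1063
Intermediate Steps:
(-1789 + 12526)/(33630 - 43335) = 10737/(-9705) = 10737*(-1/9705) = -3579/3235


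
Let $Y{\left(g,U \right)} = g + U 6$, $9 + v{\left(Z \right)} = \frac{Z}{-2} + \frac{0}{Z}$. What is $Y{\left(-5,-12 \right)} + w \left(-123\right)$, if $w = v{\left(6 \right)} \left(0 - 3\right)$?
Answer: $-4505$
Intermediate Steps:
$v{\left(Z \right)} = -9 - \frac{Z}{2}$ ($v{\left(Z \right)} = -9 + \left(\frac{Z}{-2} + \frac{0}{Z}\right) = -9 + \left(Z \left(- \frac{1}{2}\right) + 0\right) = -9 + \left(- \frac{Z}{2} + 0\right) = -9 - \frac{Z}{2}$)
$Y{\left(g,U \right)} = g + 6 U$
$w = 36$ ($w = \left(-9 - 3\right) \left(0 - 3\right) = \left(-9 - 3\right) \left(-3\right) = \left(-12\right) \left(-3\right) = 36$)
$Y{\left(-5,-12 \right)} + w \left(-123\right) = \left(-5 + 6 \left(-12\right)\right) + 36 \left(-123\right) = \left(-5 - 72\right) - 4428 = -77 - 4428 = -4505$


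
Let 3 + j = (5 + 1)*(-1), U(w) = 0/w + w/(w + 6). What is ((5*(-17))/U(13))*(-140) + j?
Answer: 225983/13 ≈ 17383.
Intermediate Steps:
U(w) = w/(6 + w) (U(w) = 0 + w/(6 + w) = w/(6 + w))
j = -9 (j = -3 + (5 + 1)*(-1) = -3 + 6*(-1) = -3 - 6 = -9)
((5*(-17))/U(13))*(-140) + j = ((5*(-17))/((13/(6 + 13))))*(-140) - 9 = -85/(13/19)*(-140) - 9 = -85/(13*(1/19))*(-140) - 9 = -85/13/19*(-140) - 9 = -85*19/13*(-140) - 9 = -1615/13*(-140) - 9 = 226100/13 - 9 = 225983/13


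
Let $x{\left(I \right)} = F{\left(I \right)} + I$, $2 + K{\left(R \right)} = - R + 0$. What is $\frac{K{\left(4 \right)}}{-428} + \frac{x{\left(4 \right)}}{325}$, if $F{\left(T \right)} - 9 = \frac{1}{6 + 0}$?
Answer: $\frac{5689}{104325} \approx 0.054532$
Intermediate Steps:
$F{\left(T \right)} = \frac{55}{6}$ ($F{\left(T \right)} = 9 + \frac{1}{6 + 0} = 9 + \frac{1}{6} = \frac{55}{6}$)
$K{\left(R \right)} = -2 - R$ ($K{\left(R \right)} = -2 + \left(- R + 0\right) = -2 - R$)
$x{\left(I \right)} = \frac{55}{6} + I$
$\frac{K{\left(4 \right)}}{-428} + \frac{x{\left(4 \right)}}{325} = \frac{-2 - 4}{-428} + \frac{\frac{55}{6} + 4}{325} = \left(-2 - 4\right) \left(- \frac{1}{428}\right) + \frac{79}{6} \cdot \frac{1}{325} = \left(-6\right) \left(- \frac{1}{428}\right) + \frac{79}{1950} = \frac{3}{214} + \frac{79}{1950} = \frac{5689}{104325}$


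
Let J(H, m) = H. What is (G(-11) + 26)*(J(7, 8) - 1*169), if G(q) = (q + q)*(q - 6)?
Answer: -64800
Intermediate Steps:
G(q) = 2*q*(-6 + q) (G(q) = (2*q)*(-6 + q) = 2*q*(-6 + q))
(G(-11) + 26)*(J(7, 8) - 1*169) = (2*(-11)*(-6 - 11) + 26)*(7 - 1*169) = (2*(-11)*(-17) + 26)*(7 - 169) = (374 + 26)*(-162) = 400*(-162) = -64800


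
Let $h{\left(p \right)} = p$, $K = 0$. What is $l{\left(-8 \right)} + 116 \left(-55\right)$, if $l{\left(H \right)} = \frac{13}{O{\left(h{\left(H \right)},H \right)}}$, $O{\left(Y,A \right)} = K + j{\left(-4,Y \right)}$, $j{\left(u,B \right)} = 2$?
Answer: $- \frac{12747}{2} \approx -6373.5$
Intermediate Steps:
$O{\left(Y,A \right)} = 2$ ($O{\left(Y,A \right)} = 0 + 2 = 2$)
$l{\left(H \right)} = \frac{13}{2}$
$l{\left(-8 \right)} + 116 \left(-55\right) = \frac{13}{2} + 116 \left(-55\right) = \frac{13}{2} - 6380 = - \frac{12747}{2}$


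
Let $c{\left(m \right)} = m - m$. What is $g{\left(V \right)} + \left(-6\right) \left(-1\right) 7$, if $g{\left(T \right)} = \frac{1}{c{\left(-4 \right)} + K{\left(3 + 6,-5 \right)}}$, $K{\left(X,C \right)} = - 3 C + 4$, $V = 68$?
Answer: $\frac{799}{19} \approx 42.053$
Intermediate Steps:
$K{\left(X,C \right)} = 4 - 3 C$
$c{\left(m \right)} = 0$
$g{\left(T \right)} = \frac{1}{19}$ ($g{\left(T \right)} = \frac{1}{0 + \left(4 - -15\right)} = \frac{1}{0 + \left(4 + 15\right)} = \frac{1}{0 + 19} = \frac{1}{19}$)
$g{\left(V \right)} + \left(-6\right) \left(-1\right) 7 = \frac{1}{19} + \left(-6\right) \left(-1\right) 7 = \frac{1}{19} + 6 \cdot 7 = \frac{1}{19} + 42 = \frac{799}{19}$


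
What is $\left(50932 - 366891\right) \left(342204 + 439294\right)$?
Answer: $-246921326582$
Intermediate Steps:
$\left(50932 - 366891\right) \left(342204 + 439294\right) = \left(-315959\right) 781498 = -246921326582$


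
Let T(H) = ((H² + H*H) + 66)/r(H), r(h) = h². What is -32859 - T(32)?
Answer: -16824865/512 ≈ -32861.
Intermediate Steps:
T(H) = (66 + 2*H²)/H² (T(H) = ((H² + H*H) + 66)/(H²) = ((H² + H²) + 66)/H² = (2*H² + 66)/H² = (66 + 2*H²)/H²)
-32859 - T(32) = -32859 - (2 + 66/32²) = -32859 - (2 + 66*(1/1024)) = -32859 - (2 + 33/512) = -32859 - 1*1057/512 = -32859 - 1057/512 = -16824865/512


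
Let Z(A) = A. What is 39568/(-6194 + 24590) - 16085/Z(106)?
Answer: -72926363/487494 ≈ -149.59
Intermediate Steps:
39568/(-6194 + 24590) - 16085/Z(106) = 39568/(-6194 + 24590) - 16085/106 = 39568/18396 - 16085*1/106 = 39568*(1/18396) - 16085/106 = 9892/4599 - 16085/106 = -72926363/487494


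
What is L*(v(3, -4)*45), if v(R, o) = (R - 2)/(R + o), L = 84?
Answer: -3780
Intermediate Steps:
v(R, o) = (-2 + R)/(R + o)
L*(v(3, -4)*45) = 84*(((-2 + 3)/(3 - 4))*45) = 84*((1/(-1))*45) = 84*(-1*1*45) = 84*(-1*45) = 84*(-45) = -3780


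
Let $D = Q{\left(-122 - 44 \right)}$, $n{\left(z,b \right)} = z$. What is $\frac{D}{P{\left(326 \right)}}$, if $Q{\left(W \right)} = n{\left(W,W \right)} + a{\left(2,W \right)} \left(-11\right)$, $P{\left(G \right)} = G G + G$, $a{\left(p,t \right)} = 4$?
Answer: $- \frac{35}{17767} \approx -0.0019699$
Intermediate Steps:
$P{\left(G \right)} = G + G^{2}$ ($P{\left(G \right)} = G^{2} + G = G + G^{2}$)
$Q{\left(W \right)} = -44 + W$ ($Q{\left(W \right)} = W + 4 \left(-11\right) = W - 44 = -44 + W$)
$D = -210$ ($D = -44 - 166 = -210$)
$\frac{D}{P{\left(326 \right)}} = - \frac{210}{326 \left(1 + 326\right)} = - \frac{210}{326 \cdot 327} = - \frac{210}{106602} = \left(-210\right) \frac{1}{106602} = - \frac{35}{17767}$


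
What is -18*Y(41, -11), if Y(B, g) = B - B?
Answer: 0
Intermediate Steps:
Y(B, g) = 0
-18*Y(41, -11) = -18*0 = 0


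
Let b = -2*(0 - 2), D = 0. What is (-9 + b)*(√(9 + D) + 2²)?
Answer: -35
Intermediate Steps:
b = 4 (b = -2*(-2) = 4)
(-9 + b)*(√(9 + D) + 2²) = (-9 + 4)*(√(9 + 0) + 2²) = -5*(√9 + 4) = -5*(3 + 4) = -5*7 = -35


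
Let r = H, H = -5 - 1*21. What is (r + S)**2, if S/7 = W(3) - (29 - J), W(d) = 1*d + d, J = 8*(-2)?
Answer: 89401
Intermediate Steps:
J = -16
W(d) = 2*d (W(d) = d + d = 2*d)
S = -273 (S = 7*(2*3 - (29 - 1*(-16))) = 7*(6 - (29 + 16)) = 7*(6 - 1*45) = 7*(6 - 45) = 7*(-39) = -273)
H = -26 (H = -5 - 21 = -26)
r = -26
(r + S)**2 = (-26 - 273)**2 = (-299)**2 = 89401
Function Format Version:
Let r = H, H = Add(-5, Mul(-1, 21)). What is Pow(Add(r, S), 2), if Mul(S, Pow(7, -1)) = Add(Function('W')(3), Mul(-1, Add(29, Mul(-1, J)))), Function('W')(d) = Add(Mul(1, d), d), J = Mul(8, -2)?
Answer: 89401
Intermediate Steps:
J = -16
Function('W')(d) = Mul(2, d) (Function('W')(d) = Add(d, d) = Mul(2, d))
S = -273 (S = Mul(7, Add(Mul(2, 3), Mul(-1, Add(29, Mul(-1, -16))))) = Mul(7, Add(6, Mul(-1, Add(29, 16)))) = Mul(7, Add(6, Mul(-1, 45))) = Mul(7, Add(6, -45)) = Mul(7, -39) = -273)
H = -26 (H = Add(-5, -21) = -26)
r = -26
Pow(Add(r, S), 2) = Pow(Add(-26, -273), 2) = Pow(-299, 2) = 89401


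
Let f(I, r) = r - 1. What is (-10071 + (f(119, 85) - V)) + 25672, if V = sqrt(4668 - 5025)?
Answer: 15685 - I*sqrt(357) ≈ 15685.0 - 18.894*I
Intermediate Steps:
f(I, r) = -1 + r
V = I*sqrt(357) (V = sqrt(-357) = I*sqrt(357) ≈ 18.894*I)
(-10071 + (f(119, 85) - V)) + 25672 = (-10071 + ((-1 + 85) - I*sqrt(357))) + 25672 = (-10071 + (84 - I*sqrt(357))) + 25672 = (-9987 - I*sqrt(357)) + 25672 = 15685 - I*sqrt(357)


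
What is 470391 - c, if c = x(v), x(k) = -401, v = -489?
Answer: 470792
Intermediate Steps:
c = -401
470391 - c = 470391 - 1*(-401) = 470391 + 401 = 470792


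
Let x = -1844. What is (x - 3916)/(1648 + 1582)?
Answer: -576/323 ≈ -1.7833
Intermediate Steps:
(x - 3916)/(1648 + 1582) = (-1844 - 3916)/(1648 + 1582) = -5760/3230 = -5760*1/3230 = -576/323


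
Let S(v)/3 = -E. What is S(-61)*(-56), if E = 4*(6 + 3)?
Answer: 6048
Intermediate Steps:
E = 36 (E = 4*9 = 36)
S(v) = -108 (S(v) = 3*(-1*36) = 3*(-36) = -108)
S(-61)*(-56) = -108*(-56) = 6048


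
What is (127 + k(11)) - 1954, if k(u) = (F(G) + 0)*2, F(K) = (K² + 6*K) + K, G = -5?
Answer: -1847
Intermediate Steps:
F(K) = K² + 7*K
k(u) = -20 (k(u) = (-5*(7 - 5) + 0)*2 = (-5*2 + 0)*2 = (-10 + 0)*2 = -10*2 = -20)
(127 + k(11)) - 1954 = (127 - 20) - 1954 = 107 - 1954 = -1847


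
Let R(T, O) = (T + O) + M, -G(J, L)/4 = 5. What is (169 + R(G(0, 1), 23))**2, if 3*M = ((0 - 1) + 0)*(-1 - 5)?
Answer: 30276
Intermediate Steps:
M = 2 (M = (((0 - 1) + 0)*(-1 - 5))/3 = ((-1 + 0)*(-6))/3 = (-1*(-6))/3 = (1/3)*6 = 2)
G(J, L) = -20 (G(J, L) = -4*5 = -20)
R(T, O) = 2 + O + T (R(T, O) = (T + O) + 2 = (O + T) + 2 = 2 + O + T)
(169 + R(G(0, 1), 23))**2 = (169 + (2 + 23 - 20))**2 = (169 + 5)**2 = 174**2 = 30276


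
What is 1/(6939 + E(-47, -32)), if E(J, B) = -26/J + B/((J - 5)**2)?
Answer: 7943/55120777 ≈ 0.00014410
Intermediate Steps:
E(J, B) = -26/J + B/(-5 + J)**2 (E(J, B) = -26/J + B/((-5 + J)**2) = -26/J + B/(-5 + J)**2)
1/(6939 + E(-47, -32)) = 1/(6939 + (-26/(-47) - 32/(-5 - 47)**2)) = 1/(6939 + (-26*(-1/47) - 32/(-52)**2)) = 1/(6939 + (26/47 - 32*1/2704)) = 1/(6939 + (26/47 - 2/169)) = 1/(6939 + 4300/7943) = 1/(55120777/7943) = 7943/55120777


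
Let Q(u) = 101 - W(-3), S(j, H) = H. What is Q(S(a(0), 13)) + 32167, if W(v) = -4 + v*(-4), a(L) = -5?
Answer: 32260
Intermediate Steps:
W(v) = -4 - 4*v
Q(u) = 93 (Q(u) = 101 - (-4 - 4*(-3)) = 101 - (-4 + 12) = 101 - 1*8 = 101 - 8 = 93)
Q(S(a(0), 13)) + 32167 = 93 + 32167 = 32260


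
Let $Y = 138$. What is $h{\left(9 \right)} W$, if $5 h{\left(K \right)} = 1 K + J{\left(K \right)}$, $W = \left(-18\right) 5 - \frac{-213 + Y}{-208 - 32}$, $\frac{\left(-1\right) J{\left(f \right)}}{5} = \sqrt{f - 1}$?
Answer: $- \frac{2601}{16} + \frac{1445 \sqrt{2}}{8} \approx 92.88$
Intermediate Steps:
$J{\left(f \right)} = - 5 \sqrt{-1 + f}$ ($J{\left(f \right)} = - 5 \sqrt{f - 1} = - 5 \sqrt{-1 + f}$)
$W = - \frac{1445}{16}$ ($W = \left(-18\right) 5 - \frac{-213 + 138}{-208 - 32} = -90 - - \frac{75}{-240} = -90 - \left(-75\right) \left(- \frac{1}{240}\right) = -90 - \frac{5}{16} = - \frac{1445}{16} \approx -90.313$)
$h{\left(K \right)} = - \sqrt{-1 + K} + \frac{K}{5}$ ($h{\left(K \right)} = \frac{1 K - 5 \sqrt{-1 + K}}{5} = \frac{K - 5 \sqrt{-1 + K}}{5} = - \sqrt{-1 + K} + \frac{K}{5}$)
$h{\left(9 \right)} W = \left(- \sqrt{-1 + 9} + \frac{1}{5} \cdot 9\right) \left(- \frac{1445}{16}\right) = \left(- \sqrt{8} + \frac{9}{5}\right) \left(- \frac{1445}{16}\right) = \left(- 2 \sqrt{2} + \frac{9}{5}\right) \left(- \frac{1445}{16}\right) = \left(\frac{9}{5} - 2 \sqrt{2}\right) \left(- \frac{1445}{16}\right) = - \frac{2601}{16} + \frac{1445 \sqrt{2}}{8}$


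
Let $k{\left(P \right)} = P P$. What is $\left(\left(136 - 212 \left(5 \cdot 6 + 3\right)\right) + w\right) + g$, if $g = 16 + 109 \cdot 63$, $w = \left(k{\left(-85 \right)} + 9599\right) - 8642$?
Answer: $8205$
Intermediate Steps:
$k{\left(P \right)} = P^{2}$
$w = 8182$ ($w = \left(\left(-85\right)^{2} + 9599\right) - 8642 = \left(7225 + 9599\right) - 8642 = 16824 - 8642 = 8182$)
$g = 6883$ ($g = 16 + 6867 = 6883$)
$\left(\left(136 - 212 \left(5 \cdot 6 + 3\right)\right) + w\right) + g = \left(\left(136 - 212 \left(5 \cdot 6 + 3\right)\right) + 8182\right) + 6883 = \left(\left(136 - 212 \left(30 + 3\right)\right) + 8182\right) + 6883 = \left(\left(136 - 6996\right) + 8182\right) + 6883 = \left(-6860 + 8182\right) + 6883 = 1322 + 6883 = 8205$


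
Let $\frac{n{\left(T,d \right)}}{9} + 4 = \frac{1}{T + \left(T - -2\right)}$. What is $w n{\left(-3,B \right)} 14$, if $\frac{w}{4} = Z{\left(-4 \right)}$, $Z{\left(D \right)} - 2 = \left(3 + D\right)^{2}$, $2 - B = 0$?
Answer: $-6426$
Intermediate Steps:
$B = 2$ ($B = 2 - 0 = 2 + 0 = 2$)
$Z{\left(D \right)} = 2 + \left(3 + D\right)^{2}$
$w = 12$ ($w = 4 \left(2 + \left(3 - 4\right)^{2}\right) = 4 \left(2 + \left(-1\right)^{2}\right) = 4 \left(2 + 1\right) = 4 \cdot 3 = 12$)
$n{\left(T,d \right)} = -36 + \frac{9}{2 + 2 T}$ ($n{\left(T,d \right)} = -36 + \frac{9}{T + \left(T - -2\right)} = -36 + \frac{9}{T + \left(T + 2\right)} = -36 + \frac{9}{T + \left(2 + T\right)} = -36 + \frac{9}{2 + 2 T}$)
$w n{\left(-3,B \right)} 14 = 12 \frac{9 \left(-7 - -24\right)}{2 \left(1 - 3\right)} 14 = 12 \frac{9 \left(-7 + 24\right)}{2 \left(-2\right)} 14 = 12 \cdot \frac{9}{2} \left(- \frac{1}{2}\right) 17 \cdot 14 = 12 \left(- \frac{153}{4}\right) 14 = \left(-459\right) 14 = -6426$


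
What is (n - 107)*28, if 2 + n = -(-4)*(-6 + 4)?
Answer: -3276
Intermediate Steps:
n = -10 (n = -2 - (-4)*(-6 + 4) = -2 - (-4)*(-2) = -2 - 1*8 = -2 - 8 = -10)
(n - 107)*28 = (-10 - 107)*28 = -117*28 = -3276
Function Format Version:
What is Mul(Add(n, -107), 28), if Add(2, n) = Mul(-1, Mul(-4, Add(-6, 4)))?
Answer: -3276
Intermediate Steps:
n = -10 (n = Add(-2, Mul(-1, Mul(-4, Add(-6, 4)))) = Add(-2, Mul(-1, Mul(-4, -2))) = Add(-2, Mul(-1, 8)) = Add(-2, -8) = -10)
Mul(Add(n, -107), 28) = Mul(Add(-10, -107), 28) = Mul(-117, 28) = -3276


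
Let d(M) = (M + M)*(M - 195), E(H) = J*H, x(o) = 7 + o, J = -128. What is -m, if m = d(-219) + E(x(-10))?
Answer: -181716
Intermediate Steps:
E(H) = -128*H
d(M) = 2*M*(-195 + M) (d(M) = (2*M)*(-195 + M) = 2*M*(-195 + M))
m = 181716 (m = 2*(-219)*(-195 - 219) - 128*(7 - 10) = 2*(-219)*(-414) - 128*(-3) = 181332 + 384 = 181716)
-m = -1*181716 = -181716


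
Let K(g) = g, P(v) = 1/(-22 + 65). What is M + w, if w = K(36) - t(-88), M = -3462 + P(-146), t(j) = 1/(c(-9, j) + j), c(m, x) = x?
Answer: -25927749/7568 ≈ -3426.0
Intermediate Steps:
P(v) = 1/43
t(j) = 1/(2*j) (t(j) = 1/(j + j) = 1/(2*j))
M = -148865/43 (M = -3462 + 1/43 = -148865/43 ≈ -3462.0)
w = 6337/176 (w = 36 - 1/(2*(-88)) = 36 - (-1)/(2*88) = 36 - 1*(-1/176) = 36 + 1/176 = 6337/176 ≈ 36.006)
M + w = -148865/43 + 6337/176 = -25927749/7568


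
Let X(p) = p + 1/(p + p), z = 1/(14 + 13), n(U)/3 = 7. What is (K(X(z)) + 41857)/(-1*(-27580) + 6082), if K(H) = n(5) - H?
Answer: 2260681/1817748 ≈ 1.2437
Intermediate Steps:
n(U) = 21 (n(U) = 3*7 = 21)
z = 1/27 ≈ 0.037037
X(p) = p + 1/(2*p)
K(H) = 21 - H
(K(X(z)) + 41857)/(-1*(-27580) + 6082) = ((21 - (1/27 + 1/(2*(1/27)))) + 41857)/(-1*(-27580) + 6082) = ((21 - (1/27 + (½)*27)) + 41857)/(27580 + 6082) = ((21 - (1/27 + 27/2)) + 41857)/33662 = ((21 - 1*731/54) + 41857)*(1/33662) = ((21 - 731/54) + 41857)*(1/33662) = (403/54 + 41857)*(1/33662) = (2260681/54)*(1/33662) = 2260681/1817748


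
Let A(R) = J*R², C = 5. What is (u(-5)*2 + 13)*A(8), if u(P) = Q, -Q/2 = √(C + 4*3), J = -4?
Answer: -3328 + 1024*√17 ≈ 894.06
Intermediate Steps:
A(R) = -4*R²
Q = -2*√17 (Q = -2*√(5 + 4*3) = -2*√(5 + 12) = -2*√17 ≈ -8.2462)
u(P) = -2*√17
(u(-5)*2 + 13)*A(8) = (-2*√17*2 + 13)*(-4*8²) = (-4*√17 + 13)*(-4*64) = (13 - 4*√17)*(-256) = -3328 + 1024*√17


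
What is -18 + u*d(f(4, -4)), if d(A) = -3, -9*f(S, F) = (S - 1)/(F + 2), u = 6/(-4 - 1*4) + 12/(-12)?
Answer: -51/4 ≈ -12.750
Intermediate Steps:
u = -7/4 (u = 6/(-4 - 4) + 12*(-1/12) = 6/(-8) - 1 = 6*(-1/8) - 1 = -3/4 - 1 = -7/4 ≈ -1.7500)
f(S, F) = -(-1 + S)/(9*(2 + F)) (f(S, F) = -(S - 1)/(9*(F + 2)) = -(-1 + S)/(9*(2 + F)))
-18 + u*d(f(4, -4)) = -18 - 7/4*(-3) = -18 + 21/4 = -51/4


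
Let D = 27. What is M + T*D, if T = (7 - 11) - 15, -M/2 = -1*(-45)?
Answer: -603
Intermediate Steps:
M = -90 (M = -(-2)*(-45) = -2*45 = -90)
T = -19 (T = -4 - 15 = -19)
M + T*D = -90 - 19*27 = -90 - 513 = -603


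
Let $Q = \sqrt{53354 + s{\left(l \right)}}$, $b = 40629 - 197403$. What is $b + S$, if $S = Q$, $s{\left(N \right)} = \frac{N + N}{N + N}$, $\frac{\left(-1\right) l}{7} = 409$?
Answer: $-156774 + \sqrt{53355} \approx -1.5654 \cdot 10^{5}$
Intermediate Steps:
$l = -2863$ ($l = \left(-7\right) 409 = -2863$)
$s{\left(N \right)} = 1$ ($s{\left(N \right)} = \frac{2 N}{2 N} = 2 N \frac{1}{2 N} = 1$)
$b = -156774$ ($b = 40629 - 197403 = -156774$)
$Q = \sqrt{53355}$ ($Q = \sqrt{53354 + 1} = \sqrt{53355} \approx 230.99$)
$S = \sqrt{53355} \approx 230.99$
$b + S = -156774 + \sqrt{53355}$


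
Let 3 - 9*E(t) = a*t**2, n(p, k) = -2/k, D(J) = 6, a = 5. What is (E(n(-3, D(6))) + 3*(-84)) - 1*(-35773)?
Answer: 2877223/81 ≈ 35521.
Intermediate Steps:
E(t) = 1/3 - 5*t**2/9
(E(n(-3, D(6))) + 3*(-84)) - 1*(-35773) = ((1/3 - 5*(-2/6)**2/9) + 3*(-84)) - 1*(-35773) = ((1/3 - 5*(-2*1/6)**2/9) - 252) + 35773 = ((1/3 - 5*(-1/3)**2/9) - 252) + 35773 = ((1/3 - 5/9*1/9) - 252) + 35773 = ((1/3 - 5/81) - 252) + 35773 = (22/81 - 252) + 35773 = -20390/81 + 35773 = 2877223/81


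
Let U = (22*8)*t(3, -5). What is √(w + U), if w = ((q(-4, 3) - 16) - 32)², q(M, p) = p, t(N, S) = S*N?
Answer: I*√615 ≈ 24.799*I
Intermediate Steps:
t(N, S) = N*S
U = -2640 (U = (22*8)*(3*(-5)) = 176*(-15) = -2640)
w = 2025 (w = ((3 - 16) - 32)² = (-13 - 32)² = (-45)² = 2025)
√(w + U) = √(2025 - 2640) = √(-615) = I*√615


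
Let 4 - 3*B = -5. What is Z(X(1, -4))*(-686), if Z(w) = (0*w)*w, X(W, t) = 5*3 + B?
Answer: 0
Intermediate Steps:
B = 3 (B = 4/3 - 1/3*(-5) = 4/3 + 5/3 = 3)
X(W, t) = 18 (X(W, t) = 5*3 + 3 = 15 + 3 = 18)
Z(w) = 0 (Z(w) = 0*w = 0)
Z(X(1, -4))*(-686) = 0*(-686) = 0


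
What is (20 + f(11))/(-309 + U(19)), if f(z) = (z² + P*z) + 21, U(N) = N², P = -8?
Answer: 37/26 ≈ 1.4231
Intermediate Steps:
f(z) = 21 + z² - 8*z (f(z) = (z² - 8*z) + 21 = 21 + z² - 8*z)
(20 + f(11))/(-309 + U(19)) = (20 + (21 + 11² - 8*11))/(-309 + 19²) = (20 + (21 + 121 - 88))/(-309 + 361) = (20 + 54)/52 = 74*(1/52) = 37/26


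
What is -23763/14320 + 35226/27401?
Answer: -146693643/392382320 ≈ -0.37385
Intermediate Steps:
-23763/14320 + 35226/27401 = -146693643/392382320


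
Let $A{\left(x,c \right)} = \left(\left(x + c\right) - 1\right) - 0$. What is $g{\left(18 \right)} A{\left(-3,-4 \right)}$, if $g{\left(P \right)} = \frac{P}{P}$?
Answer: $-8$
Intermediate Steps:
$g{\left(P \right)} = 1$
$A{\left(x,c \right)} = -1 + c + x$ ($A{\left(x,c \right)} = \left(\left(c + x\right) - 1\right) + 0 = \left(-1 + c + x\right) + 0 = -1 + c + x$)
$g{\left(18 \right)} A{\left(-3,-4 \right)} = 1 \left(-1 - 4 - 3\right) = 1 \left(-8\right) = -8$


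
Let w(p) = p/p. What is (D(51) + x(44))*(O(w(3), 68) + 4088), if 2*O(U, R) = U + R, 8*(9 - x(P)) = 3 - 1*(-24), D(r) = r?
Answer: 3734985/16 ≈ 2.3344e+5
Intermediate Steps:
w(p) = 1
x(P) = 45/8 (x(P) = 9 - (3 - 1*(-24))/8 = 9 - (3 + 24)/8 = 9 - ⅛*27 = 9 - 27/8 = 45/8)
O(U, R) = R/2 + U/2 (O(U, R) = (U + R)/2 = (R + U)/2 = R/2 + U/2)
(D(51) + x(44))*(O(w(3), 68) + 4088) = (51 + 45/8)*(((½)*68 + (½)*1) + 4088) = 453*((34 + ½) + 4088)/8 = 453*(69/2 + 4088)/8 = (453/8)*(8245/2) = 3734985/16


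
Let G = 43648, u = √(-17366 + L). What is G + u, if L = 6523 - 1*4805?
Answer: 43648 + 4*I*√978 ≈ 43648.0 + 125.09*I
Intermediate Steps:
L = 1718 (L = 6523 - 4805 = 1718)
u = 4*I*√978 (u = √(-17366 + 1718) = √(-15648) = 4*I*√978 ≈ 125.09*I)
G + u = 43648 + 4*I*√978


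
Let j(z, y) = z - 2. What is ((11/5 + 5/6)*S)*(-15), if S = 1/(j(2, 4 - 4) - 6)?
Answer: 91/12 ≈ 7.5833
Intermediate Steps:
j(z, y) = -2 + z
S = -⅙ (S = 1/((-2 + 2) - 6) = 1/(0 - 6) = 1/(-6) = -⅙ ≈ -0.16667)
((11/5 + 5/6)*S)*(-15) = ((11/5 + 5/6)*(-⅙))*(-15) = ((11*(⅕) + 5*(⅙))*(-⅙))*(-15) = ((11/5 + ⅚)*(-⅙))*(-15) = ((91/30)*(-⅙))*(-15) = -91/180*(-15) = 91/12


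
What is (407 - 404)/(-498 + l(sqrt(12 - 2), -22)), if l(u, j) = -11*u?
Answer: -747/123397 + 33*sqrt(10)/246794 ≈ -0.0056308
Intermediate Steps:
(407 - 404)/(-498 + l(sqrt(12 - 2), -22)) = (407 - 404)/(-498 - 11*sqrt(12 - 2)) = 3/(-498 - 11*sqrt(10))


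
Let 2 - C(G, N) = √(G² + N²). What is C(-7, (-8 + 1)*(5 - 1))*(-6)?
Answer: -12 + 42*√17 ≈ 161.17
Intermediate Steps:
C(G, N) = 2 - √(G² + N²)
C(-7, (-8 + 1)*(5 - 1))*(-6) = (2 - √((-7)² + ((-8 + 1)*(5 - 1))²))*(-6) = (2 - √(49 + (-7*4)²))*(-6) = (2 - √(49 + (-28)²))*(-6) = (2 - √(49 + 784))*(-6) = (2 - √833)*(-6) = (2 - 7*√17)*(-6) = -12 + 42*√17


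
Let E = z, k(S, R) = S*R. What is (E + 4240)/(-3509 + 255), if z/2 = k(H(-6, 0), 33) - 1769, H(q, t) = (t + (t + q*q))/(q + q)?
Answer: -252/1627 ≈ -0.15489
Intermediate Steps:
H(q, t) = (q² + 2*t)/(2*q) (H(q, t) = (t + (t + q²))/((2*q)) = (q² + 2*t)*(1/(2*q)) = (q² + 2*t)/(2*q))
k(S, R) = R*S
z = -3736 (z = 2*(33*((½)*(-6) + 0/(-6)) - 1769) = 2*(33*(-3 + 0*(-⅙)) - 1769) = 2*(33*(-3 + 0) - 1769) = 2*(33*(-3) - 1769) = 2*(-99 - 1769) = 2*(-1868) = -3736)
E = -3736
(E + 4240)/(-3509 + 255) = (-3736 + 4240)/(-3509 + 255) = 504/(-3254) = 504*(-1/3254) = -252/1627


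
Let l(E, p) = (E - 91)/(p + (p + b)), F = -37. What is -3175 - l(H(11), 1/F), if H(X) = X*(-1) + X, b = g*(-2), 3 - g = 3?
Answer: -9717/2 ≈ -4858.5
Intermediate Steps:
g = 0 (g = 3 - 1*3 = 3 - 3 = 0)
b = 0 (b = 0*(-2) = 0)
H(X) = 0 (H(X) = -X + X = 0)
l(E, p) = (-91 + E)/(2*p) (l(E, p) = (E - 91)/(p + (p + 0)) = (-91 + E)/(p + p) = (-91 + E)/((2*p)) = (-91 + E)*(1/(2*p)) = (-91 + E)/(2*p))
-3175 - l(H(11), 1/F) = -3175 - (-91 + 0)/(2*(1/(-37))) = -3175 - (-91)/(2*(-1/37)) = -3175 - (-37)*(-91)/2 = -3175 - 1*3367/2 = -3175 - 3367/2 = -9717/2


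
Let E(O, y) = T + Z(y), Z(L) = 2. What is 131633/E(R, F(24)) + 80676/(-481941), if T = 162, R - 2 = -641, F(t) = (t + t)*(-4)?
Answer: 7047345421/8782036 ≈ 802.47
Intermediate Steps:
F(t) = -8*t (F(t) = (2*t)*(-4) = -8*t)
R = -639 (R = 2 - 641 = -639)
E(O, y) = 164 (E(O, y) = 162 + 2 = 164)
131633/E(R, F(24)) + 80676/(-481941) = 131633/164 + 80676/(-481941) = 131633*(1/164) + 80676*(-1/481941) = 131633/164 - 8964/53549 = 7047345421/8782036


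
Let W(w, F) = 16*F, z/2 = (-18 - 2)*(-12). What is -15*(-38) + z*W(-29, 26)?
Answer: 200250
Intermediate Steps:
z = 480 (z = 2*((-18 - 2)*(-12)) = 2*(-20*(-12)) = 2*240 = 480)
-15*(-38) + z*W(-29, 26) = -15*(-38) + 480*(16*26) = 570 + 480*416 = 570 + 199680 = 200250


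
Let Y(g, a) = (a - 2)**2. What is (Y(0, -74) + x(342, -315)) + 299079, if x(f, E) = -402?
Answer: 304453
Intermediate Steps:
Y(g, a) = (-2 + a)**2
(Y(0, -74) + x(342, -315)) + 299079 = ((-2 - 74)**2 - 402) + 299079 = ((-76)**2 - 402) + 299079 = (5776 - 402) + 299079 = 5374 + 299079 = 304453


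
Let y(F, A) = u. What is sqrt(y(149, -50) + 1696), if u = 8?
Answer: 2*sqrt(426) ≈ 41.280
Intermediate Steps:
y(F, A) = 8
sqrt(y(149, -50) + 1696) = sqrt(8 + 1696) = sqrt(1704) = 2*sqrt(426)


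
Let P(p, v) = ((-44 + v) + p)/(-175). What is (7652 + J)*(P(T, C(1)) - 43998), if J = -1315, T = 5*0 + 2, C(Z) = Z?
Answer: -48792422233/175 ≈ -2.7881e+8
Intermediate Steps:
T = 2 (T = 0 + 2 = 2)
P(p, v) = 44/175 - p/175 - v/175 (P(p, v) = (-44 + p + v)*(-1/175) = 44/175 - p/175 - v/175)
(7652 + J)*(P(T, C(1)) - 43998) = (7652 - 1315)*((44/175 - 1/175*2 - 1/175*1) - 43998) = 6337*((44/175 - 2/175 - 1/175) - 43998) = 6337*(41/175 - 43998) = 6337*(-7699609/175) = -48792422233/175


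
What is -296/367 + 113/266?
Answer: -37265/97622 ≈ -0.38173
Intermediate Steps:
-296/367 + 113/266 = -37265/97622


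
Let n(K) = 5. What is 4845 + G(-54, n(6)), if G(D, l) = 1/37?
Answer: 179266/37 ≈ 4845.0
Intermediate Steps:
G(D, l) = 1/37
4845 + G(-54, n(6)) = 4845 + 1/37 = 179266/37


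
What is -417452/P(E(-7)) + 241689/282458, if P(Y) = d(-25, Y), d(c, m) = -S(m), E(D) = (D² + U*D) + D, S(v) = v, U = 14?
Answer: -1052670736/141229 ≈ -7453.6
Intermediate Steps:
E(D) = D² + 15*D (E(D) = (D² + 14*D) + D = D² + 15*D)
d(c, m) = -m
P(Y) = -Y
-417452/P(E(-7)) + 241689/282458 = -417452*1/(7*(15 - 7)) + 241689/282458 = -417452/((-(-7)*8)) + 241689*(1/282458) = -417452/((-1*(-56))) + 241689/282458 = -417452/56 + 241689/282458 = -417452*1/56 + 241689/282458 = -14909/2 + 241689/282458 = -1052670736/141229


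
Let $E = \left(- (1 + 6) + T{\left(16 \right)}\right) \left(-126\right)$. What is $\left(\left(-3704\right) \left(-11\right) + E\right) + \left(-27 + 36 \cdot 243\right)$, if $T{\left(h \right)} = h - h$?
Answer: $50347$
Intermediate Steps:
$T{\left(h \right)} = 0$
$E = 882$ ($E = \left(- (1 + 6) + 0\right) \left(-126\right) = \left(\left(-1\right) 7 + 0\right) \left(-126\right) = \left(-7 + 0\right) \left(-126\right) = \left(-7\right) \left(-126\right) = 882$)
$\left(\left(-3704\right) \left(-11\right) + E\right) + \left(-27 + 36 \cdot 243\right) = \left(\left(-3704\right) \left(-11\right) + 882\right) + \left(-27 + 36 \cdot 243\right) = \left(40744 + 882\right) + \left(-27 + 8748\right) = 41626 + 8721 = 50347$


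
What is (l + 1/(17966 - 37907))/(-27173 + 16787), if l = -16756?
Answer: 334131397/207107226 ≈ 1.6133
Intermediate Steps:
(l + 1/(17966 - 37907))/(-27173 + 16787) = (-16756 + 1/(17966 - 37907))/(-27173 + 16787) = (-16756 + 1/(-19941))/(-10386) = (-16756 - 1/19941)*(-1/10386) = -334131397/19941*(-1/10386) = 334131397/207107226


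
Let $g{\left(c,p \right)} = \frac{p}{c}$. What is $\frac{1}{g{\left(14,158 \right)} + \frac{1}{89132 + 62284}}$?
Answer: $\frac{1059912}{11961871} \approx 0.088608$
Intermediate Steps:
$\frac{1}{g{\left(14,158 \right)} + \frac{1}{89132 + 62284}} = \frac{1}{\frac{158}{14} + \frac{1}{89132 + 62284}} = \frac{1}{158 \cdot \frac{1}{14} + \frac{1}{151416}} = \frac{1}{\frac{79}{7} + \frac{1}{151416}} = \frac{1}{\frac{11961871}{1059912}} = \frac{1059912}{11961871}$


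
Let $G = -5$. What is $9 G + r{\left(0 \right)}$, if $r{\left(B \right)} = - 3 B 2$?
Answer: $-45$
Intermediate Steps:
$r{\left(B \right)} = - 6 B$
$9 G + r{\left(0 \right)} = 9 \left(-5\right) - 0 = -45 + 0 = -45$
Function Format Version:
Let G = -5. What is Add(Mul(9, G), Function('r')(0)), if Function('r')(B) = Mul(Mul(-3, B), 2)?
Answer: -45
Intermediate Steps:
Function('r')(B) = Mul(-6, B)
Add(Mul(9, G), Function('r')(0)) = Add(Mul(9, -5), Mul(-6, 0)) = Add(-45, 0) = -45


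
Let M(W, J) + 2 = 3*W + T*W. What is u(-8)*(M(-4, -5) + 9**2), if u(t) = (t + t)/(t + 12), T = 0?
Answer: -268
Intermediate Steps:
u(t) = 2*t/(12 + t) (u(t) = (2*t)/(12 + t) = 2*t/(12 + t))
M(W, J) = -2 + 3*W (M(W, J) = -2 + (3*W + 0*W) = -2 + (3*W + 0) = -2 + 3*W)
u(-8)*(M(-4, -5) + 9**2) = (2*(-8)/(12 - 8))*((-2 + 3*(-4)) + 9**2) = (2*(-8)/4)*((-2 - 12) + 81) = (2*(-8)*(1/4))*(-14 + 81) = -4*67 = -268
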